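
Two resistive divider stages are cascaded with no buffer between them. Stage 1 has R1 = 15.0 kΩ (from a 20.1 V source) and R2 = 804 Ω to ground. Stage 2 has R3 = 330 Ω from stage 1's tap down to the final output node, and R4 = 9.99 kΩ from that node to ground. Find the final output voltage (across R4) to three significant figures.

V_out ≈ 0.922 V

Stage 2 presents R3+R4 = 10320 Ω as a load on stage 1's tap.
Stage 1's lower leg becomes R2‖(R3+R4) = 745.9 Ω, so V_mid = 20.1 × 745.9/15750 = 0.9521 V.
Stage 2 is itself unloaded: V_out = V_mid × R4/(R3+R4) = 0.9521 × 9990/10320 = 0.922 V.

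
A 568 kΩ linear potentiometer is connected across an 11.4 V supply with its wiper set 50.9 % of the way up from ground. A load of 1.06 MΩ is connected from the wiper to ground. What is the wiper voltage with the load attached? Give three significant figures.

The wiper splits the pot into (1−α)R = 278.9 kΩ above and αR = 289.1 kΩ below.
Lower section ‖ load = 227.2 kΩ.
V_wiper = 11.4 × 227.2/(278.9 + 227.2) = 5.12 V.

V ≈ 5.12 V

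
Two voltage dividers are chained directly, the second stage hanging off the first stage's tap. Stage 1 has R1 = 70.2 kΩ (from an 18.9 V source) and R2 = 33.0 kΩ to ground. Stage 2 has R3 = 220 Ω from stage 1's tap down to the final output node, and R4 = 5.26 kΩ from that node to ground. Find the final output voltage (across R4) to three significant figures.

V_out ≈ 1.14 V

Stage 2 presents R3+R4 = 5480 Ω as a load on stage 1's tap.
Stage 1's lower leg becomes R2‖(R3+R4) = 4700 Ω, so V_mid = 18.9 × 4700/74900 = 1.186 V.
Stage 2 is itself unloaded: V_out = V_mid × R4/(R3+R4) = 1.186 × 5260/5480 = 1.14 V.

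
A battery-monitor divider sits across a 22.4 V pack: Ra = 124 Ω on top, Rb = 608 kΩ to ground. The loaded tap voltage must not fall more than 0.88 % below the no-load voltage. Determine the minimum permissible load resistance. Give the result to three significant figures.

R_L(min) ≈ 14.0 kΩ

Output resistance R_th = Ra‖Rb = (124 × 608000)/608100 = 124.0 Ω.
The fractional drop is R_th/(R_th + R_L); requiring this ≤ 0.00880 gives R_L ≥ R_th(1/0.00880 − 1) = 124.0 × 112.6 = 14.0 kΩ.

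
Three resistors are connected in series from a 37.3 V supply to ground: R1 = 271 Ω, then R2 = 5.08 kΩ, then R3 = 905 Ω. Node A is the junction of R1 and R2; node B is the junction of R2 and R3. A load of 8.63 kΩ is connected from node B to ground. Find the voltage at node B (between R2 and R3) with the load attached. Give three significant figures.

At node B, R3 is in parallel with the load: R3‖R_L = 819.1 Ω.
Below node A the resistance is R2 + (R3‖R_L) = 5899 Ω, so V_A = 37.3 × 5899/6170 = 35.66 V.
Then V_B = V_A × (R3‖R_L)/(R2 + R3‖R_L) = 35.66 × 819.1/5899 = 4.95 V.

V ≈ 4.95 V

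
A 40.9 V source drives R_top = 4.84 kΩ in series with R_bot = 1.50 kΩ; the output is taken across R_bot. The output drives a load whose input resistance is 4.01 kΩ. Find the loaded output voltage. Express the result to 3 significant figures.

V_out ≈ 7.53 V

The load sits in parallel with R_bot: R_bot‖R_L = (1.50 × 4.01) / (1.50 + 4.01) = 1.092 kΩ.
V_out = 40.9 × 1.092 / (4.84 + 1.092) = 40.9 × 1.092/5.932 = 7.53 V.
(Unloaded it would have been 9.68 V.)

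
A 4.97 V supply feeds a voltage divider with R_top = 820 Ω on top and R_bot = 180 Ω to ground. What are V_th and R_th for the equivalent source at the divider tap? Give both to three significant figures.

V_th = 0.895 V, R_th = 148 Ω

V_th is the open-circuit tap voltage: 4.97 × 180/(820 + 180) = 0.895 V.
With the supply zeroed, R_top and R_bot appear in parallel from the tap: R_th = R_top‖R_bot = (820 × 180)/1000 = 148 Ω.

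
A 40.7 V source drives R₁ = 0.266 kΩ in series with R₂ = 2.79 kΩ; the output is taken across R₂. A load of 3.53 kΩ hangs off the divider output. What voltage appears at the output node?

V_out ≈ 34.8 V

The load sits in parallel with R₂: R₂‖R_L = (2790 × 3530) / (2790 + 3530) = 1558 Ω.
V_out = 40.7 × 1558 / (266 + 1558) = 40.7 × 1558/1824 = 34.8 V.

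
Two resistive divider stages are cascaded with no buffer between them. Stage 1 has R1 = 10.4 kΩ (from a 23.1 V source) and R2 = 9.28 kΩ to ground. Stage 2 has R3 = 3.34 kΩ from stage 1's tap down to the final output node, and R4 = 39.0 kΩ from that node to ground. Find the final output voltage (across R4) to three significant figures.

Stage 2 presents R3+R4 = 42.34 kΩ as a load on stage 1's tap.
Stage 1's lower leg becomes R2‖(R3+R4) = 7.612 kΩ, so V_mid = 23.1 × 7.612/18.01 = 9.762 V.
Stage 2 is itself unloaded: V_out = V_mid × R4/(R3+R4) = 9.762 × 39.0/42.34 = 8.99 V.

V_out ≈ 8.99 V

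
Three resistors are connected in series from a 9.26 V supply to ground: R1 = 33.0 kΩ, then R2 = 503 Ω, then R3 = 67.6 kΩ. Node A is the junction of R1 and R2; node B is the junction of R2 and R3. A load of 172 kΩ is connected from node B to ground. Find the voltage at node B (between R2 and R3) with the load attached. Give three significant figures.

V ≈ 5.48 V

At node B, R3 is in parallel with the load: R3‖R_L = 48530 Ω.
Below node A the resistance is R2 + (R3‖R_L) = 49030 Ω, so V_A = 9.26 × 49030/82030 = 5.535 V.
Then V_B = V_A × (R3‖R_L)/(R2 + R3‖R_L) = 5.535 × 48530/49030 = 5.48 V.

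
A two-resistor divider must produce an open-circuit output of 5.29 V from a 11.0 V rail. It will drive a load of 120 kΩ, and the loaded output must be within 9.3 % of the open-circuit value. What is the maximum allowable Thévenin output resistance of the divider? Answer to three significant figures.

R_th ≤ 12.3 kΩ

Loading drop = R_th/(R_th + R_L) ≤ 0.0930, so R_th ≤ R_L · ε/(1−ε) = 120 kΩ × 0.0930/0.9070 = 12.3 kΩ.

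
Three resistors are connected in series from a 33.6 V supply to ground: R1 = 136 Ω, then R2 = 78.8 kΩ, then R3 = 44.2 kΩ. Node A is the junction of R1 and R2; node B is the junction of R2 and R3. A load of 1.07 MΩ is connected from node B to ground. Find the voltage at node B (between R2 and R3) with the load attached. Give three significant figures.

At node B, R3 is in parallel with the load: R3‖R_L = 42450 Ω.
Below node A the resistance is R2 + (R3‖R_L) = 121200 Ω, so V_A = 33.6 × 121200/121400 = 33.56 V.
Then V_B = V_A × (R3‖R_L)/(R2 + R3‖R_L) = 33.56 × 42450/121200 = 11.7 V.

V ≈ 11.7 V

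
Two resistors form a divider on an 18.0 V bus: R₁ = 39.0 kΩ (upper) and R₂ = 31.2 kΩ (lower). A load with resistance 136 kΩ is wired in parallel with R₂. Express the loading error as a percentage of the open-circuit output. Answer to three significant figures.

11.3 %

The divider's output (Thévenin) resistance is R₁‖R₂ = 17.33 kΩ.
Fractional drop under load = R_th/(R_th + R_L) = 17.33 / (17.33 + 136) = 0.1130.
So the output falls by 11.3 %.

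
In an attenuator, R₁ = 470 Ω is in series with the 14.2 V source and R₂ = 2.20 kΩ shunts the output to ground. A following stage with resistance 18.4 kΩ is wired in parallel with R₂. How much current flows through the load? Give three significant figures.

R₂‖R_L = 1965 Ω; V_out = 14.2 × 1965/2435 = 11.46 V.
I_L = V_out / R_L = 11.46 / 18.4 kΩ = 0.623 mA.

I_L ≈ 0.623 mA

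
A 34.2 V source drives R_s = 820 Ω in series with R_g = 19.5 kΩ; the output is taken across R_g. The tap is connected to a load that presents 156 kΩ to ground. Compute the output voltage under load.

V_out ≈ 32.7 V

The load sits in parallel with R_g: R_g‖R_L = (19500 × 156000) / (19500 + 156000) = 17330 Ω.
V_out = 34.2 × 17330 / (820 + 17330) = 34.2 × 17330/18150 = 32.7 V.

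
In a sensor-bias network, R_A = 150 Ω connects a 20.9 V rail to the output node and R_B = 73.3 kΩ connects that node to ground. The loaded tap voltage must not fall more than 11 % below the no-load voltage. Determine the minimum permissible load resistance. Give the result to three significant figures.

Output resistance R_th = R_A‖R_B = (150 × 73300)/73450 = 149.7 Ω.
The fractional drop is R_th/(R_th + R_L); requiring this ≤ 0.110 gives R_L ≥ R_th(1/0.110 − 1) = 149.7 × 8.091 = 1.21 kΩ.

R_L(min) ≈ 1.21 kΩ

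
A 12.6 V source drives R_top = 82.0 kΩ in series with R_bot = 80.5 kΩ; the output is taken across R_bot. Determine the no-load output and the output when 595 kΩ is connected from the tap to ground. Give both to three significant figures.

Open-circuit: V = 12.6 × 80.5/(82.0 + 80.5) = 6.24 V.
With the load, R_bot becomes R_bot‖R_L = 70.91 kΩ, so V = 12.6 × 70.91/152.9 = 5.84 V.

Unloaded: 6.24 V; loaded: 5.84 V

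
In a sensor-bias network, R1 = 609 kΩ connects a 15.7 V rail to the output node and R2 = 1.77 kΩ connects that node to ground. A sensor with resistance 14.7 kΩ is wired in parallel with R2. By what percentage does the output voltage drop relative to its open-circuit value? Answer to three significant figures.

10.7 %

The divider's output (Thévenin) resistance is R1‖R2 = 1.765 kΩ.
Fractional drop under load = R_th/(R_th + R_L) = 1.765 / (1.765 + 14.7) = 0.1072.
So the output falls by 10.7 %.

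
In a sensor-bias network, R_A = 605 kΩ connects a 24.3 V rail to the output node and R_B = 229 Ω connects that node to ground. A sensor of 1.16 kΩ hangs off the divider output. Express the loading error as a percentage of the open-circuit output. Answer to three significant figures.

Unloaded V = 24.3 × 229/605200 = 0.009194 V.
Loaded: R_B‖R_L = 191.2 Ω, giving V = 24.3 × 191.2/605200 = 0.007679 V.
Drop = (0.009194 − 0.007679) / 0.009194 = 16.5 %.

16.5 %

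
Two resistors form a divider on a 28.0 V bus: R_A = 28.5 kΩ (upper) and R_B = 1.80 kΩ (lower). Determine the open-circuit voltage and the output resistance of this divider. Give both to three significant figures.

V_th is the open-circuit tap voltage: 28.0 × 1.80/(28.5 + 1.80) = 1.66 V.
With the supply zeroed, R_A and R_B appear in parallel from the tap: R_th = R_A‖R_B = (28.5 × 1.80)/30.30 = 1.69 kΩ.

V_th = 1.66 V, R_th = 1.69 kΩ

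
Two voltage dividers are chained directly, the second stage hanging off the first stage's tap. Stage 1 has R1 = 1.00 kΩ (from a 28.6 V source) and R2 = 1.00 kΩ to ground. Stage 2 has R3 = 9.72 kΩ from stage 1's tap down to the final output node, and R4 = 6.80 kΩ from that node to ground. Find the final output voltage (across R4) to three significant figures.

Stage 2 presents R3+R4 = 16.52 kΩ as a load on stage 1's tap.
Stage 1's lower leg becomes R2‖(R3+R4) = 0.9429 kΩ, so V_mid = 28.6 × 0.9429/1.943 = 13.88 V.
Stage 2 is itself unloaded: V_out = V_mid × R4/(R3+R4) = 13.88 × 6.80/16.52 = 5.71 V.

V_out ≈ 5.71 V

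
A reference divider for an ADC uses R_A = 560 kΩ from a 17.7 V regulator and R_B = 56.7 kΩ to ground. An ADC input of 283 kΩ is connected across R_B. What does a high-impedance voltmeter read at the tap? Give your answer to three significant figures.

V_out ≈ 1.38 V

The load sits in parallel with R_B: R_B‖R_L = (56.7 × 283) / (56.7 + 283) = 47.24 kΩ.
V_out = 17.7 × 47.24 / (560 + 47.24) = 17.7 × 47.24/607.2 = 1.38 V.
(Unloaded it would have been 1.63 V.)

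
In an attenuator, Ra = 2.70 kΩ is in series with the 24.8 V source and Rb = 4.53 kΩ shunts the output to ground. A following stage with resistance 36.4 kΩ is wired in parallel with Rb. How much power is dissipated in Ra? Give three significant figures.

Total resistance from the source is Ra + (Rb‖R_L) = 6.729 kΩ, so I = 24.8/6.729 kΩ = 3.686 mA.
P = I²·Ra = (3.686 mA)² × 2.70 kΩ = 36.7 mW.

P ≈ 36.7 mW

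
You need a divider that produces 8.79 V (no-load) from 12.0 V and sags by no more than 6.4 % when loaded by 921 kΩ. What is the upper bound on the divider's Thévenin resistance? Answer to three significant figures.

R_th ≤ 63.0 kΩ

Loading drop = R_th/(R_th + R_L) ≤ 0.0640, so R_th ≤ R_L · ε/(1−ε) = 921 kΩ × 0.0640/0.9360 = 63.0 kΩ.
(Any R1, R2 with R2/(R1+R2) = 0.732 and R1‖R2 ≤ 63.0 kΩ will meet the spec.)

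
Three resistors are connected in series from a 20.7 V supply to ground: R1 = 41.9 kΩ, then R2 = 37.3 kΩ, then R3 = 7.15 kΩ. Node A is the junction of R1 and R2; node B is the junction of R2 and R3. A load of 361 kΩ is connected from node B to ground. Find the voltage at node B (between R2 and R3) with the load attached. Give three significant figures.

V ≈ 1.68 V

At node B, R3 is in parallel with the load: R3‖R_L = 7.011 kΩ.
Below node A the resistance is R2 + (R3‖R_L) = 44.31 kΩ, so V_A = 20.7 × 44.31/86.21 = 10.64 V.
Then V_B = V_A × (R3‖R_L)/(R2 + R3‖R_L) = 10.64 × 7.011/44.31 = 1.68 V.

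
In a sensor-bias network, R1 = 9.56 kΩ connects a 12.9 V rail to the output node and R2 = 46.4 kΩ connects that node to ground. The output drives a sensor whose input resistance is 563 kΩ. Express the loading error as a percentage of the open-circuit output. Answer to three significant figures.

The divider's output (Thévenin) resistance is R1‖R2 = 7.927 kΩ.
Fractional drop under load = R_th/(R_th + R_L) = 7.927 / (7.927 + 563) = 0.01388.
So the output falls by 1.39 %.

1.39 %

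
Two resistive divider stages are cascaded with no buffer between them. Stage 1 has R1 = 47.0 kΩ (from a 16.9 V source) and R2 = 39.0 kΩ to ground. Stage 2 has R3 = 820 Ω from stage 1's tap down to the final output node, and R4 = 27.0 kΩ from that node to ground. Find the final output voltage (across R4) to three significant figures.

Stage 2 presents R3+R4 = 27820 Ω as a load on stage 1's tap.
Stage 1's lower leg becomes R2‖(R3+R4) = 16240 Ω, so V_mid = 16.9 × 16240/63240 = 4.339 V.
Stage 2 is itself unloaded: V_out = V_mid × R4/(R3+R4) = 4.339 × 27000/27820 = 4.21 V.

V_out ≈ 4.21 V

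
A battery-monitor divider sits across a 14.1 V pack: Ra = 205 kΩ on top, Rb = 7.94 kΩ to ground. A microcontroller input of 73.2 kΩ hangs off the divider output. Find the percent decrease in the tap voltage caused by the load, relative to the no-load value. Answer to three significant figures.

9.46 %

The divider's output (Thévenin) resistance is Ra‖Rb = 7.644 kΩ.
Fractional drop under load = R_th/(R_th + R_L) = 7.644 / (7.644 + 73.2) = 0.09455.
So the output falls by 9.46 %.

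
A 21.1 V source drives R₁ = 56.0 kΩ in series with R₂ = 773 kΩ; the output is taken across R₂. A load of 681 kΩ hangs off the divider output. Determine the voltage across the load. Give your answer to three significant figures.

The load sits in parallel with R₂: R₂‖R_L = (773 × 681) / (773 + 681) = 362.0 kΩ.
V_out = 21.1 × 362.0 / (56.0 + 362.0) = 21.1 × 362.0/418.0 = 18.3 V.
(Unloaded it would have been 19.7 V.)

V_out ≈ 18.3 V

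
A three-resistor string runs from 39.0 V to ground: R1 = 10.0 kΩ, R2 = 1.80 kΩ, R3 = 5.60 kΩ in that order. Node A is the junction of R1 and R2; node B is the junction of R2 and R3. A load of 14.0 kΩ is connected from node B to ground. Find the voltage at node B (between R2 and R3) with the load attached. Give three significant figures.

At node B, R3 is in parallel with the load: R3‖R_L = 4.000 kΩ.
Below node A the resistance is R2 + (R3‖R_L) = 5.800 kΩ, so V_A = 39.0 × 5.800/15.80 = 14.32 V.
Then V_B = V_A × (R3‖R_L)/(R2 + R3‖R_L) = 14.32 × 4.000/5.800 = 9.87 V.

V ≈ 9.87 V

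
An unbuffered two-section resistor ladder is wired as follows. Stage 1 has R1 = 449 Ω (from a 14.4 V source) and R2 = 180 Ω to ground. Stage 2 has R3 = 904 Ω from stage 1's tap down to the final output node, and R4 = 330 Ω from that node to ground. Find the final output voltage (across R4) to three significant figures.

Stage 2 presents R3+R4 = 1234 Ω as a load on stage 1's tap.
Stage 1's lower leg becomes R2‖(R3+R4) = 157.1 Ω, so V_mid = 14.4 × 157.1/606.1 = 3.732 V.
Stage 2 is itself unloaded: V_out = V_mid × R4/(R3+R4) = 3.732 × 330/1234 = 0.998 V.

V_out ≈ 0.998 V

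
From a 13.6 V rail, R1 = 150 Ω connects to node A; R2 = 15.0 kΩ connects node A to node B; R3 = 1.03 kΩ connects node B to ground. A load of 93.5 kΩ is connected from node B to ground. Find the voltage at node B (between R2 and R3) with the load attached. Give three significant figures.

At node B, R3 is in parallel with the load: R3‖R_L = 1019 Ω.
Below node A the resistance is R2 + (R3‖R_L) = 16020 Ω, so V_A = 13.6 × 16020/16170 = 13.47 V.
Then V_B = V_A × (R3‖R_L)/(R2 + R3‖R_L) = 13.47 × 1019/16020 = 0.857 V.

V ≈ 0.857 V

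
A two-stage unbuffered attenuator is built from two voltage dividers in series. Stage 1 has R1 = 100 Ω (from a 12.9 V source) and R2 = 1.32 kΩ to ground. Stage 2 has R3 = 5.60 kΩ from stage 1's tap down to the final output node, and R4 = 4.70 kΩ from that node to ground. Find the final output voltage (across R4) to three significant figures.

Stage 2 presents R3+R4 = 10300 Ω as a load on stage 1's tap.
Stage 1's lower leg becomes R2‖(R3+R4) = 1170 Ω, so V_mid = 12.9 × 1170/1270 = 11.88 V.
Stage 2 is itself unloaded: V_out = V_mid × R4/(R3+R4) = 11.88 × 4700/10300 = 5.42 V.

V_out ≈ 5.42 V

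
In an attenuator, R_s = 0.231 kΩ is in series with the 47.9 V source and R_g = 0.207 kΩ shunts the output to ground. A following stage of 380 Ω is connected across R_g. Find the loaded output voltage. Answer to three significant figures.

V_out ≈ 17.6 V

The load sits in parallel with R_g: R_g‖R_L = (207 × 380) / (207 + 380) = 134.0 Ω.
V_out = 47.9 × 134.0 / (231 + 134.0) = 47.9 × 134.0/365.0 = 17.6 V.
(Unloaded it would have been 22.6 V.)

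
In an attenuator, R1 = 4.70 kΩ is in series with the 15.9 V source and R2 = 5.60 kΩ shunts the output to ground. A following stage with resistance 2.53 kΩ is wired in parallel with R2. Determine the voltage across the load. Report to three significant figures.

V_out ≈ 4.30 V

The load sits in parallel with R2: R2‖R_L = (5.60 × 2.53) / (5.60 + 2.53) = 1.743 kΩ.
V_out = 15.9 × 1.743 / (4.70 + 1.743) = 15.9 × 1.743/6.443 = 4.30 V.
(Unloaded it would have been 8.64 V.)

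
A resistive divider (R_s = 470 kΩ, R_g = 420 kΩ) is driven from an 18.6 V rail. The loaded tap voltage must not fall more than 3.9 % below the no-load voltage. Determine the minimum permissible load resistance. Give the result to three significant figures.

R_L(min) ≈ 5.47 MΩ

Output resistance R_th = R_s‖R_g = (470 × 420)/890.0 = 221.8 kΩ.
The fractional drop is R_th/(R_th + R_L); requiring this ≤ 0.0390 gives R_L ≥ R_th(1/0.0390 − 1) = 221.8 × 24.64 = 5.47 MΩ.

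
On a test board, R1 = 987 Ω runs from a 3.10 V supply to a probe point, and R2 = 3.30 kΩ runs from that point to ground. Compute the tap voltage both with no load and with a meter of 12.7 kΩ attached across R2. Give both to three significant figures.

Open-circuit: V = 3.10 × 3300/(987 + 3300) = 2.39 V.
With the load, R2 becomes R2‖R_L = 2619 Ω, so V = 3.10 × 2619/3606 = 2.25 V.

Unloaded: 2.39 V; loaded: 2.25 V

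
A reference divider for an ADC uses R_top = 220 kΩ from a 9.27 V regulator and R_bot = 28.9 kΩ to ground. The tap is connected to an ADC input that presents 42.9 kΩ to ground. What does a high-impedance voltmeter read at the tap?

The load sits in parallel with R_bot: R_bot‖R_L = (28.9 × 42.9) / (28.9 + 42.9) = 17.27 kΩ.
V_out = 9.27 × 17.27 / (220 + 17.27) = 9.27 × 17.27/237.3 = 0.675 V.
(Unloaded it would have been 1.08 V.)

V_out ≈ 0.675 V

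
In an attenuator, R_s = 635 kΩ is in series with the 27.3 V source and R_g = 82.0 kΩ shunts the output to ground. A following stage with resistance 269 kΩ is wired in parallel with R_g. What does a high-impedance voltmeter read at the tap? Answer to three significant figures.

The load sits in parallel with R_g: R_g‖R_L = (82.0 × 269) / (82.0 + 269) = 62.84 kΩ.
V_out = 27.3 × 62.84 / (635 + 62.84) = 27.3 × 62.84/697.8 = 2.46 V.

V_out ≈ 2.46 V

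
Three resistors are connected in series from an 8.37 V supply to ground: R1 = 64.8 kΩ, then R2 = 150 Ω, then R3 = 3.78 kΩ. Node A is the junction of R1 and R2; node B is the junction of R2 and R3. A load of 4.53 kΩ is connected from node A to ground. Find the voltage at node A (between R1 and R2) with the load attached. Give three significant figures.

V ≈ 0.263 V

Below node A the series string R2+R3 = 3930 Ω sits in parallel with the 4530 Ω load: 2104 Ω.
V_A = 8.37 × 2104/(64800 + 2104) = 0.263 V.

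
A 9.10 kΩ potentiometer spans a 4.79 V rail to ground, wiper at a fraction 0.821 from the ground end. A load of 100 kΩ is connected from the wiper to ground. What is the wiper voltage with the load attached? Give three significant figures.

The wiper splits the pot into (1−α)R = 1.629 kΩ above and αR = 7.471 kΩ below.
Lower section ‖ load = 6.952 kΩ.
V_wiper = 4.79 × 6.952/(1.629 + 6.952) = 3.88 V.

V ≈ 3.88 V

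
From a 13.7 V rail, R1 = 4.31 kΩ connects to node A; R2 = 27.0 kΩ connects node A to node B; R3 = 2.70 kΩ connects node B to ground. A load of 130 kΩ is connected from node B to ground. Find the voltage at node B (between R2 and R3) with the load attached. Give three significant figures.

At node B, R3 is in parallel with the load: R3‖R_L = 2.645 kΩ.
Below node A the resistance is R2 + (R3‖R_L) = 29.65 kΩ, so V_A = 13.7 × 29.65/33.96 = 11.96 V.
Then V_B = V_A × (R3‖R_L)/(R2 + R3‖R_L) = 11.96 × 2.645/29.65 = 1.07 V.

V ≈ 1.07 V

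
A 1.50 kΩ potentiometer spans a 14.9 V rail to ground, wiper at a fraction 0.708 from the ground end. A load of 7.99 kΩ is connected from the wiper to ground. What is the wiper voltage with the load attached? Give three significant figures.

The wiper splits the pot into (1−α)R = 438.0 Ω above and αR = 1062 Ω below.
Lower section ‖ load = 937.4 Ω.
V_wiper = 14.9 × 937.4/(438.0 + 937.4) = 10.2 V.

V ≈ 10.2 V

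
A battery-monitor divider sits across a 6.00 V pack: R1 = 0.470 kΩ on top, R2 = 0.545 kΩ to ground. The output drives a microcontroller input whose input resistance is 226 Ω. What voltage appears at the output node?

V_out ≈ 1.52 V

The load sits in parallel with R2: R2‖R_L = (545 × 226) / (545 + 226) = 159.8 Ω.
V_out = 6.00 × 159.8 / (470 + 159.8) = 6.00 × 159.8/629.8 = 1.52 V.
(Unloaded it would have been 3.22 V.)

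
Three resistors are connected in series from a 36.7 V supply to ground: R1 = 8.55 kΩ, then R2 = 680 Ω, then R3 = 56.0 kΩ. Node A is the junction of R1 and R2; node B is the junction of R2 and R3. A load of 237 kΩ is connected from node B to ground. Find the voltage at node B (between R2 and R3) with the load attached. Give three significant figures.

V ≈ 30.5 V

At node B, R3 is in parallel with the load: R3‖R_L = 45300 Ω.
Below node A the resistance is R2 + (R3‖R_L) = 45980 Ω, so V_A = 36.7 × 45980/54530 = 30.95 V.
Then V_B = V_A × (R3‖R_L)/(R2 + R3‖R_L) = 30.95 × 45300/45980 = 30.5 V.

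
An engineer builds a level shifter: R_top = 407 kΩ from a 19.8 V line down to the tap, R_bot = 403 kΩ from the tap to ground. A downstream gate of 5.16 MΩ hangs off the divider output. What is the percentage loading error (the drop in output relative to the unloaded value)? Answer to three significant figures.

The divider's output (Thévenin) resistance is R_top‖R_bot = 202.5 kΩ.
Fractional drop under load = R_th/(R_th + R_L) = 202.5 / (202.5 + 5160) = 0.03776.
So the output falls by 3.78 %.

3.78 %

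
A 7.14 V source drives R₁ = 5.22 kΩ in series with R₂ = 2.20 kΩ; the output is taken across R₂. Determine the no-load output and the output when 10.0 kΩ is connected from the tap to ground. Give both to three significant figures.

Open-circuit: V = 7.14 × 2.20/(5.22 + 2.20) = 2.12 V.
With the load, R₂ becomes R₂‖R_L = 1.803 kΩ, so V = 7.14 × 1.803/7.023 = 1.83 V.

Unloaded: 2.12 V; loaded: 1.83 V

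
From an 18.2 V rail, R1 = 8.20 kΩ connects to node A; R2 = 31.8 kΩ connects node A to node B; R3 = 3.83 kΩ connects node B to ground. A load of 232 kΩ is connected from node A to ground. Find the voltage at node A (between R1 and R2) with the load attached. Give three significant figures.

V ≈ 14.4 V

Below node A the series string R2+R3 = 35.63 kΩ sits in parallel with the 232 kΩ load: 30.89 kΩ.
V_A = 18.2 × 30.89/(8.20 + 30.89) = 14.4 V.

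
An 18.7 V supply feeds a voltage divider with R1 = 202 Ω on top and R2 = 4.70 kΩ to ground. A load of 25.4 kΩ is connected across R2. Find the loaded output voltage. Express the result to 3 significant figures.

The load sits in parallel with R2: R2‖R_L = (4700 × 25400) / (4700 + 25400) = 3966 Ω.
V_out = 18.7 × 3966 / (202 + 3966) = 18.7 × 3966/4168 = 17.8 V.
(Unloaded it would have been 17.9 V.)

V_out ≈ 17.8 V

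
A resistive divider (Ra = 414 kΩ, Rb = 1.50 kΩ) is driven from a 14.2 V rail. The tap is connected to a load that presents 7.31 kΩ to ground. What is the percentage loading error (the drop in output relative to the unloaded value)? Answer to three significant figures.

17.0 %

The divider's output (Thévenin) resistance is Ra‖Rb = 1.495 kΩ.
Fractional drop under load = R_th/(R_th + R_L) = 1.495 / (1.495 + 7.31) = 0.1698.
So the output falls by 17.0 %.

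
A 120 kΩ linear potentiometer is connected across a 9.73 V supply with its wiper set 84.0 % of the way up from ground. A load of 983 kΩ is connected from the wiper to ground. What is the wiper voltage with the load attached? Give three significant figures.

V ≈ 8.04 V

The wiper splits the pot into (1−α)R = 19.20 kΩ above and αR = 100.8 kΩ below.
Lower section ‖ load = 91.42 kΩ.
V_wiper = 9.73 × 91.42/(19.20 + 91.42) = 8.04 V.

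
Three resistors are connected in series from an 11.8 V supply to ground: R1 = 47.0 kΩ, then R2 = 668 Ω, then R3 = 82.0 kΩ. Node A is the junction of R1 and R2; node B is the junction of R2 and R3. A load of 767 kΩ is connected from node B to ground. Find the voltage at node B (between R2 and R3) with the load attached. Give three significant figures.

At node B, R3 is in parallel with the load: R3‖R_L = 74080 Ω.
Below node A the resistance is R2 + (R3‖R_L) = 74750 Ω, so V_A = 11.8 × 74750/121700 = 7.245 V.
Then V_B = V_A × (R3‖R_L)/(R2 + R3‖R_L) = 7.245 × 74080/74750 = 7.18 V.

V ≈ 7.18 V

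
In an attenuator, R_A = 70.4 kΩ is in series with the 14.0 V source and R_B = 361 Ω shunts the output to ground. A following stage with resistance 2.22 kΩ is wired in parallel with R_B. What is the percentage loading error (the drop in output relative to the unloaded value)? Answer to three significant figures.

13.9 %

The divider's output (Thévenin) resistance is R_A‖R_B = 359.2 Ω.
Fractional drop under load = R_th/(R_th + R_L) = 359.2 / (359.2 + 2220) = 0.1393.
So the output falls by 13.9 %.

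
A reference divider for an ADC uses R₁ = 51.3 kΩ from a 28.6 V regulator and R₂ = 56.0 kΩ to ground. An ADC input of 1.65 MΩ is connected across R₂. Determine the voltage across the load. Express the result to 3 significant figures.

V_out ≈ 14.7 V

The load sits in parallel with R₂: R₂‖R_L = (56.0 × 1650) / (56.0 + 1650) = 54.16 kΩ.
V_out = 28.6 × 54.16 / (51.3 + 54.16) = 28.6 × 54.16/105.5 = 14.7 V.
(Unloaded it would have been 14.9 V.)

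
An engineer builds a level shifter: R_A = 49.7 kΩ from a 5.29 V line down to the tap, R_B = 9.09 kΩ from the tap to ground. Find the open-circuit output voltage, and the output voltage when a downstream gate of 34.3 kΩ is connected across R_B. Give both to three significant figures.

Unloaded: 0.818 V; loaded: 0.668 V

Open-circuit: V = 5.29 × 9.09/(49.7 + 9.09) = 0.818 V.
With the load, R_B becomes R_B‖R_L = 7.186 kΩ, so V = 5.29 × 7.186/56.89 = 0.668 V.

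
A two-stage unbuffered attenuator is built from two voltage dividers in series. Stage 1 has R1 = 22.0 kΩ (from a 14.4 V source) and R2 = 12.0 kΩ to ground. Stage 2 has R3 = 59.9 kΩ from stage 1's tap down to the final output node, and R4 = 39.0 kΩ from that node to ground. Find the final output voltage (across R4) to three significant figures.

V_out ≈ 1.86 V

Stage 2 presents R3+R4 = 98.90 kΩ as a load on stage 1's tap.
Stage 1's lower leg becomes R2‖(R3+R4) = 10.70 kΩ, so V_mid = 14.4 × 10.70/32.70 = 4.712 V.
Stage 2 is itself unloaded: V_out = V_mid × R4/(R3+R4) = 4.712 × 39.0/98.90 = 1.86 V.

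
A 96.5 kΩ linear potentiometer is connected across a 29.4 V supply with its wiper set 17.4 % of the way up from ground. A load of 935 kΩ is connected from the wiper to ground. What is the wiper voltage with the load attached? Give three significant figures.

V ≈ 5.04 V

The wiper splits the pot into (1−α)R = 79.71 kΩ above and αR = 16.79 kΩ below.
Lower section ‖ load = 16.49 kΩ.
V_wiper = 29.4 × 16.49/(79.71 + 16.49) = 5.04 V.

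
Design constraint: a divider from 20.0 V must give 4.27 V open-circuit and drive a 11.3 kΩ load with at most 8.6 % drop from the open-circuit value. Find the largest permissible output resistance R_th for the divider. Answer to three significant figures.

Loading drop = R_th/(R_th + R_L) ≤ 0.0860, so R_th ≤ R_L · ε/(1−ε) = 11.3 kΩ × 0.0860/0.9140 = 1.06 kΩ.

R_th ≤ 1.06 kΩ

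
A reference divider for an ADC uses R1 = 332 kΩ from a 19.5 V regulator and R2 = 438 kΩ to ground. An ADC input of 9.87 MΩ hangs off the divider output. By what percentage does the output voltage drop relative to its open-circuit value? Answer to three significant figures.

1.88 %

The divider's output (Thévenin) resistance is R1‖R2 = 188.9 kΩ.
Fractional drop under load = R_th/(R_th + R_L) = 188.9 / (188.9 + 9870) = 0.01877.
So the output falls by 1.88 %.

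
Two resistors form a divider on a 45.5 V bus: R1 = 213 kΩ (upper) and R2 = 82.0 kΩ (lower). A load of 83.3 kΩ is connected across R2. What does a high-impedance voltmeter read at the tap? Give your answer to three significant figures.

V_out ≈ 7.39 V

The load sits in parallel with R2: R2‖R_L = (82.0 × 83.3) / (82.0 + 83.3) = 41.32 kΩ.
V_out = 45.5 × 41.32 / (213 + 41.32) = 45.5 × 41.32/254.3 = 7.39 V.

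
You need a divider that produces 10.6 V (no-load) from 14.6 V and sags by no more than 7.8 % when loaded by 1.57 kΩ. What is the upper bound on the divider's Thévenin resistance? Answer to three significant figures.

R_th ≤ 133 Ω

Loading drop = R_th/(R_th + R_L) ≤ 0.0780, so R_th ≤ R_L · ε/(1−ε) = 1.57 kΩ × 0.0780/0.9220 = 133 Ω.
(Any R1, R2 with R2/(R1+R2) = 0.726 and R1‖R2 ≤ 133 Ω will meet the spec.)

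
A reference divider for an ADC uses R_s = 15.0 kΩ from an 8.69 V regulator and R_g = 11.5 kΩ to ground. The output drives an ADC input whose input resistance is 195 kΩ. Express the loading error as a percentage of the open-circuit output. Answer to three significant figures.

The divider's output (Thévenin) resistance is R_s‖R_g = 6.509 kΩ.
Fractional drop under load = R_th/(R_th + R_L) = 6.509 / (6.509 + 195) = 0.03230.
So the output falls by 3.23 %.

3.23 %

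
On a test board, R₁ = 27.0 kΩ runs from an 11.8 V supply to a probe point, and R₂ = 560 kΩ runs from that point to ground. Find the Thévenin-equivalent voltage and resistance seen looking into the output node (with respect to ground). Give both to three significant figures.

V_th is the open-circuit tap voltage: 11.8 × 560/(27.0 + 560) = 11.3 V.
With the supply zeroed, R₁ and R₂ appear in parallel from the tap: R_th = R₁‖R₂ = (27.0 × 560)/587.0 = 25.8 kΩ.

V_th = 11.3 V, R_th = 25.8 kΩ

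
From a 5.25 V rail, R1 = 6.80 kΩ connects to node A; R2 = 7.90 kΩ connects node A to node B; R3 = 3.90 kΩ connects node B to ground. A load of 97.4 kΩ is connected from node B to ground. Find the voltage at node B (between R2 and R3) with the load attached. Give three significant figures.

At node B, R3 is in parallel with the load: R3‖R_L = 3.750 kΩ.
Below node A the resistance is R2 + (R3‖R_L) = 11.65 kΩ, so V_A = 5.25 × 11.65/18.45 = 3.315 V.
Then V_B = V_A × (R3‖R_L)/(R2 + R3‖R_L) = 3.315 × 3.750/11.65 = 1.07 V.

V ≈ 1.07 V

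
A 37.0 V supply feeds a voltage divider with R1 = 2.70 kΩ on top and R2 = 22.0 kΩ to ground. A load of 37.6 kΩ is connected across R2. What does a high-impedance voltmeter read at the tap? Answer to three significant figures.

V_out ≈ 31.0 V

The load sits in parallel with R2: R2‖R_L = (22.0 × 37.6) / (22.0 + 37.6) = 13.88 kΩ.
V_out = 37.0 × 13.88 / (2.70 + 13.88) = 37.0 × 13.88/16.58 = 31.0 V.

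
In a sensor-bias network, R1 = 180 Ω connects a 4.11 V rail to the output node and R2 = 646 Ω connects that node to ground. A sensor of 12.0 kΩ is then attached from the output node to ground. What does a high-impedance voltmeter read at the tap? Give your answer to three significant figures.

The load sits in parallel with R2: R2‖R_L = (646 × 12000) / (646 + 12000) = 613.0 Ω.
V_out = 4.11 × 613.0 / (180 + 613.0) = 4.11 × 613.0/793.0 = 3.18 V.
(Unloaded it would have been 3.21 V.)

V_out ≈ 3.18 V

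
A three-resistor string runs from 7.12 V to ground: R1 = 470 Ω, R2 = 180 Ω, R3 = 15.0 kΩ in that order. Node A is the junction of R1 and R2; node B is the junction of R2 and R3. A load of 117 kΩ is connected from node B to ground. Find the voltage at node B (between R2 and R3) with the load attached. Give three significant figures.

V ≈ 6.79 V

At node B, R3 is in parallel with the load: R3‖R_L = 13300 Ω.
Below node A the resistance is R2 + (R3‖R_L) = 13480 Ω, so V_A = 7.12 × 13480/13950 = 6.880 V.
Then V_B = V_A × (R3‖R_L)/(R2 + R3‖R_L) = 6.880 × 13300/13480 = 6.79 V.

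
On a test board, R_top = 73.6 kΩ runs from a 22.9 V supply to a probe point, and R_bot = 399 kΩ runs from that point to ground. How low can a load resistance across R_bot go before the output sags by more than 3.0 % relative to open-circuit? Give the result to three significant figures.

Output resistance R_th = R_top‖R_bot = (73.6 × 399)/472.6 = 62.14 kΩ.
The fractional drop is R_th/(R_th + R_L); requiring this ≤ 0.0300 gives R_L ≥ R_th(1/0.0300 − 1) = 62.14 × 32.33 = 2.01 MΩ.

R_L(min) ≈ 2.01 MΩ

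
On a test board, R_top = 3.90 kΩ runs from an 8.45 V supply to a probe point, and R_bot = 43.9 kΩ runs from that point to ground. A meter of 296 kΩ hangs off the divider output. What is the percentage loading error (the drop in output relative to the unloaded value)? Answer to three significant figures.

The divider's output (Thévenin) resistance is R_top‖R_bot = 3.582 kΩ.
Fractional drop under load = R_th/(R_th + R_L) = 3.582 / (3.582 + 296) = 0.01196.
So the output falls by 1.20 %.

1.20 %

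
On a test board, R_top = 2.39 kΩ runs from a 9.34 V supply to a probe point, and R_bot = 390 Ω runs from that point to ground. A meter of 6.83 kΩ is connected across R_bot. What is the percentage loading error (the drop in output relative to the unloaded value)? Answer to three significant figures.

The divider's output (Thévenin) resistance is R_top‖R_bot = 335.3 Ω.
Fractional drop under load = R_th/(R_th + R_L) = 335.3 / (335.3 + 6830) = 0.04679.
So the output falls by 4.68 %.

4.68 %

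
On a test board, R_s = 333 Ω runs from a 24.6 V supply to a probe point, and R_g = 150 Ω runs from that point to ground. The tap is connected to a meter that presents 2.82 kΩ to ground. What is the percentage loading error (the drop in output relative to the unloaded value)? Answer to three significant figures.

3.54 %

The divider's output (Thévenin) resistance is R_s‖R_g = 103.4 Ω.
Fractional drop under load = R_th/(R_th + R_L) = 103.4 / (103.4 + 2820) = 0.03538.
So the output falls by 3.54 %.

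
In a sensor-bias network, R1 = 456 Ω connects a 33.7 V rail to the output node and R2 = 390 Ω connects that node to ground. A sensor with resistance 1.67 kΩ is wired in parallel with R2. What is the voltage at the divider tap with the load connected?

V_out ≈ 13.8 V

The load sits in parallel with R2: R2‖R_L = (390 × 1670) / (390 + 1670) = 316.2 Ω.
V_out = 33.7 × 316.2 / (456 + 316.2) = 33.7 × 316.2/772.2 = 13.8 V.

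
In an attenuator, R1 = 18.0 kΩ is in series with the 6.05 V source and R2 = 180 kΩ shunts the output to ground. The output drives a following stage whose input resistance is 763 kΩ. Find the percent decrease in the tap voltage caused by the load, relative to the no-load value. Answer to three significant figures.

The divider's output (Thévenin) resistance is R1‖R2 = 16.36 kΩ.
Fractional drop under load = R_th/(R_th + R_L) = 16.36 / (16.36 + 763) = 0.02100.
So the output falls by 2.10 %.

2.10 %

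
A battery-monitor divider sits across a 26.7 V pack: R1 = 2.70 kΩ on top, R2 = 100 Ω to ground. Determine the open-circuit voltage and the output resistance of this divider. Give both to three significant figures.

V_th is the open-circuit tap voltage: 26.7 × 100/(2700 + 100) = 0.954 V.
With the supply zeroed, R1 and R2 appear in parallel from the tap: R_th = R1‖R2 = (2700 × 100)/2800 = 96.4 Ω.

V_th = 0.954 V, R_th = 96.4 Ω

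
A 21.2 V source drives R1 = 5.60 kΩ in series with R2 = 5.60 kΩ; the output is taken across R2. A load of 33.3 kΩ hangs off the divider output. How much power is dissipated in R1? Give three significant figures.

Total resistance from the source is R1 + (R2‖R_L) = 10.39 kΩ, so I = 21.2/10.39 kΩ = 2.040 mA.
P = I²·R1 = (2.040 mA)² × 5.60 kΩ = 23.3 mW.

P ≈ 23.3 mW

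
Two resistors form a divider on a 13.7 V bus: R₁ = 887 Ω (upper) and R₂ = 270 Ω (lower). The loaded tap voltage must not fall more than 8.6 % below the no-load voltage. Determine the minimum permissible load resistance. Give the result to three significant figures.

Output resistance R_th = R₁‖R₂ = (887 × 270)/1157 = 207.0 Ω.
The fractional drop is R_th/(R_th + R_L); requiring this ≤ 0.0860 gives R_L ≥ R_th(1/0.0860 − 1) = 207.0 × 10.63 = 2.20 kΩ.

R_L(min) ≈ 2.20 kΩ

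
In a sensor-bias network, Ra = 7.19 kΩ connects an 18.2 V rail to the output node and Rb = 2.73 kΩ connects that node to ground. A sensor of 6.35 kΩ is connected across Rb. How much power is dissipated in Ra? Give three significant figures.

P ≈ 28.8 mW

Total resistance from the source is Ra + (Rb‖R_L) = 9.099 kΩ, so I = 18.2/9.099 kΩ = 2.000 mA.
P = I²·Ra = (2.000 mA)² × 7.19 kΩ = 28.8 mW.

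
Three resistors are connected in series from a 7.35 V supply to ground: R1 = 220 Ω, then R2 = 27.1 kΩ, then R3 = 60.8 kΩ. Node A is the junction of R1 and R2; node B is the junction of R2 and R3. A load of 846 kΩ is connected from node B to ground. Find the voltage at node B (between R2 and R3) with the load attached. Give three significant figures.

At node B, R3 is in parallel with the load: R3‖R_L = 56720 Ω.
Below node A the resistance is R2 + (R3‖R_L) = 83820 Ω, so V_A = 7.35 × 83820/84040 = 7.331 V.
Then V_B = V_A × (R3‖R_L)/(R2 + R3‖R_L) = 7.331 × 56720/83820 = 4.96 V.

V ≈ 4.96 V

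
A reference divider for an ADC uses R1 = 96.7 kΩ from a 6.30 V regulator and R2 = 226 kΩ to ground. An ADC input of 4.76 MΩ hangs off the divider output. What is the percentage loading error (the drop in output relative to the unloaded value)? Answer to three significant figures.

1.40 %

The divider's output (Thévenin) resistance is R1‖R2 = 67.72 kΩ.
Fractional drop under load = R_th/(R_th + R_L) = 67.72 / (67.72 + 4760) = 0.01403.
So the output falls by 1.40 %.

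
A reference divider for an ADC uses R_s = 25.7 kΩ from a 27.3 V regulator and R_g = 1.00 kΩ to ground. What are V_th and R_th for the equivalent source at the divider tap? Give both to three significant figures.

V_th is the open-circuit tap voltage: 27.3 × 1.00/(25.7 + 1.00) = 1.02 V.
With the supply zeroed, R_s and R_g appear in parallel from the tap: R_th = R_s‖R_g = (25.7 × 1.00)/26.70 = 963 Ω.

V_th = 1.02 V, R_th = 963 Ω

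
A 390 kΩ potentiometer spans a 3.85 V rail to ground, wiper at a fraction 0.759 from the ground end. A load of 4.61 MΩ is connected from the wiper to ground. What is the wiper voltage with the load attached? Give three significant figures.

The wiper splits the pot into (1−α)R = 93.99 kΩ above and αR = 296.0 kΩ below.
Lower section ‖ load = 278.1 kΩ.
V_wiper = 3.85 × 278.1/(93.99 + 278.1) = 2.88 V.

V ≈ 2.88 V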